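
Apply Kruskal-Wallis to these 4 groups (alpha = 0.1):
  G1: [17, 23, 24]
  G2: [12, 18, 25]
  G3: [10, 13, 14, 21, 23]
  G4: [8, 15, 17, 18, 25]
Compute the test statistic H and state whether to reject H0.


Step 1: Combine all N = 16 observations and assign midranks.
sorted (value, group, rank): (8,G4,1), (10,G3,2), (12,G2,3), (13,G3,4), (14,G3,5), (15,G4,6), (17,G1,7.5), (17,G4,7.5), (18,G2,9.5), (18,G4,9.5), (21,G3,11), (23,G1,12.5), (23,G3,12.5), (24,G1,14), (25,G2,15.5), (25,G4,15.5)
Step 2: Sum ranks within each group.
R_1 = 34 (n_1 = 3)
R_2 = 28 (n_2 = 3)
R_3 = 34.5 (n_3 = 5)
R_4 = 39.5 (n_4 = 5)
Step 3: H = 12/(N(N+1)) * sum(R_i^2/n_i) - 3(N+1)
     = 12/(16*17) * (34^2/3 + 28^2/3 + 34.5^2/5 + 39.5^2/5) - 3*17
     = 0.044118 * 1196.77 - 51
     = 1.798529.
Step 4: Ties present; correction factor C = 1 - 24/(16^3 - 16) = 0.994118. Corrected H = 1.798529 / 0.994118 = 1.809172.
Step 5: Under H0, H ~ chi^2(3); p-value = 0.612941.
Step 6: alpha = 0.1. fail to reject H0.

H = 1.8092, df = 3, p = 0.612941, fail to reject H0.


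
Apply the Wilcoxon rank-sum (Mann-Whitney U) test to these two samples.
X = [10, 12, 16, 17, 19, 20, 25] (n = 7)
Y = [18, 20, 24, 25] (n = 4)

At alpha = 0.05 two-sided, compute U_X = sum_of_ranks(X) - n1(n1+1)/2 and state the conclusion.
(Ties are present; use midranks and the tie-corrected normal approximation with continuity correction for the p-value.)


Step 1: Combine and sort all 11 observations; assign midranks.
sorted (value, group): (10,X), (12,X), (16,X), (17,X), (18,Y), (19,X), (20,X), (20,Y), (24,Y), (25,X), (25,Y)
ranks: 10->1, 12->2, 16->3, 17->4, 18->5, 19->6, 20->7.5, 20->7.5, 24->9, 25->10.5, 25->10.5
Step 2: Rank sum for X: R1 = 1 + 2 + 3 + 4 + 6 + 7.5 + 10.5 = 34.
Step 3: U_X = R1 - n1(n1+1)/2 = 34 - 7*8/2 = 34 - 28 = 6.
       U_Y = n1*n2 - U_X = 28 - 6 = 22.
Step 4: Ties are present, so use the tie-corrected normal approximation (with continuity correction) for the p-value.
Step 5: p-value = 0.154489; compare to alpha = 0.05. fail to reject H0.

U_X = 6, p = 0.154489, fail to reject H0 at alpha = 0.05.


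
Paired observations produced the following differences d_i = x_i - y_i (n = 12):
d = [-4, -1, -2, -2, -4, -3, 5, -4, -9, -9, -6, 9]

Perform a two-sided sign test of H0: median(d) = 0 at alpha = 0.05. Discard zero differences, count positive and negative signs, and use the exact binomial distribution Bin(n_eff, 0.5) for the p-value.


Step 1: Discard zero differences. Original n = 12; n_eff = number of nonzero differences = 12.
Nonzero differences (with sign): -4, -1, -2, -2, -4, -3, +5, -4, -9, -9, -6, +9
Step 2: Count signs: positive = 2, negative = 10.
Step 3: Under H0: P(positive) = 0.5, so the number of positives S ~ Bin(12, 0.5).
Step 4: Two-sided exact p-value = sum of Bin(12,0.5) probabilities at or below the observed probability = 0.038574.
Step 5: alpha = 0.05. reject H0.

n_eff = 12, pos = 2, neg = 10, p = 0.038574, reject H0.


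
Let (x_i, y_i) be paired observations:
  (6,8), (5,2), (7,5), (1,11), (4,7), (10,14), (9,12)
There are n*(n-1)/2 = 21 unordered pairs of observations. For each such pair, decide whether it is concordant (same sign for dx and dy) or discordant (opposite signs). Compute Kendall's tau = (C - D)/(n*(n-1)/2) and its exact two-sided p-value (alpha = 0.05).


Step 1: Enumerate the 21 unordered pairs (i,j) with i<j and classify each by sign(x_j-x_i) * sign(y_j-y_i).
  (1,2):dx=-1,dy=-6->C; (1,3):dx=+1,dy=-3->D; (1,4):dx=-5,dy=+3->D; (1,5):dx=-2,dy=-1->C
  (1,6):dx=+4,dy=+6->C; (1,7):dx=+3,dy=+4->C; (2,3):dx=+2,dy=+3->C; (2,4):dx=-4,dy=+9->D
  (2,5):dx=-1,dy=+5->D; (2,6):dx=+5,dy=+12->C; (2,7):dx=+4,dy=+10->C; (3,4):dx=-6,dy=+6->D
  (3,5):dx=-3,dy=+2->D; (3,6):dx=+3,dy=+9->C; (3,7):dx=+2,dy=+7->C; (4,5):dx=+3,dy=-4->D
  (4,6):dx=+9,dy=+3->C; (4,7):dx=+8,dy=+1->C; (5,6):dx=+6,dy=+7->C; (5,7):dx=+5,dy=+5->C
  (6,7):dx=-1,dy=-2->C
Step 2: C = 14, D = 7, total pairs = 21.
Step 3: tau = (C - D)/(n(n-1)/2) = (14 - 7)/21 = 0.333333.
Step 4: Exact two-sided p-value (enumerate n! = 5040 permutations of y under H0): p = 0.381349.
Step 5: alpha = 0.05. fail to reject H0.

tau_b = 0.3333 (C=14, D=7), p = 0.381349, fail to reject H0.


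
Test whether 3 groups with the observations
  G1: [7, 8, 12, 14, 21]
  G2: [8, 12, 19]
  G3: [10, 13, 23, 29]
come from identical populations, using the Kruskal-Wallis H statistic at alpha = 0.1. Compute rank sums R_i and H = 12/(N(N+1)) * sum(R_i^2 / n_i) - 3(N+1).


Step 1: Combine all N = 12 observations and assign midranks.
sorted (value, group, rank): (7,G1,1), (8,G1,2.5), (8,G2,2.5), (10,G3,4), (12,G1,5.5), (12,G2,5.5), (13,G3,7), (14,G1,8), (19,G2,9), (21,G1,10), (23,G3,11), (29,G3,12)
Step 2: Sum ranks within each group.
R_1 = 27 (n_1 = 5)
R_2 = 17 (n_2 = 3)
R_3 = 34 (n_3 = 4)
Step 3: H = 12/(N(N+1)) * sum(R_i^2/n_i) - 3(N+1)
     = 12/(12*13) * (27^2/5 + 17^2/3 + 34^2/4) - 3*13
     = 0.076923 * 531.133 - 39
     = 1.856410.
Step 4: Ties present; correction factor C = 1 - 12/(12^3 - 12) = 0.993007. Corrected H = 1.856410 / 0.993007 = 1.869484.
Step 5: Under H0, H ~ chi^2(2); p-value = 0.392687.
Step 6: alpha = 0.1. fail to reject H0.

H = 1.8695, df = 2, p = 0.392687, fail to reject H0.


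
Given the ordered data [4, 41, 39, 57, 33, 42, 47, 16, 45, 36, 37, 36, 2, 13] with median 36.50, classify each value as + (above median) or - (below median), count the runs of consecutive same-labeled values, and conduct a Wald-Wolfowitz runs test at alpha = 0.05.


Step 1: Compute median = 36.50; label A = above, B = below.
Labels in order: BAAABAABABABBB  (n_A = 7, n_B = 7)
Step 2: Count runs R = 9.
Step 3: Under H0 (random ordering), E[R] = 2*n_A*n_B/(n_A+n_B) + 1 = 2*7*7/14 + 1 = 8.0000.
        Var[R] = 2*n_A*n_B*(2*n_A*n_B - n_A - n_B) / ((n_A+n_B)^2 * (n_A+n_B-1)) = 8232/2548 = 3.2308.
        SD[R] = 1.7974.
Step 4: Continuity-corrected z = (R - 0.5 - E[R]) / SD[R] = (9 - 0.5 - 8.0000) / 1.7974 = 0.2782.
Step 5: Two-sided p-value via normal approximation = 2*(1 - Phi(|z|)) = 0.780879.
Step 6: alpha = 0.05. fail to reject H0.

R = 9, z = 0.2782, p = 0.780879, fail to reject H0.


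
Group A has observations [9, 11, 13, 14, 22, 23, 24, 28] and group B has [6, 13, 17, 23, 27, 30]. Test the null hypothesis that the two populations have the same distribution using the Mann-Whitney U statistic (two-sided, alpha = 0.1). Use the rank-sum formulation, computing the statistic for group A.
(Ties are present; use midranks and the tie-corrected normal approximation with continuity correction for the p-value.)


Step 1: Combine and sort all 14 observations; assign midranks.
sorted (value, group): (6,Y), (9,X), (11,X), (13,X), (13,Y), (14,X), (17,Y), (22,X), (23,X), (23,Y), (24,X), (27,Y), (28,X), (30,Y)
ranks: 6->1, 9->2, 11->3, 13->4.5, 13->4.5, 14->6, 17->7, 22->8, 23->9.5, 23->9.5, 24->11, 27->12, 28->13, 30->14
Step 2: Rank sum for X: R1 = 2 + 3 + 4.5 + 6 + 8 + 9.5 + 11 + 13 = 57.
Step 3: U_X = R1 - n1(n1+1)/2 = 57 - 8*9/2 = 57 - 36 = 21.
       U_Y = n1*n2 - U_X = 48 - 21 = 27.
Step 4: Ties are present, so use the tie-corrected normal approximation (with continuity correction) for the p-value.
Step 5: p-value = 0.746347; compare to alpha = 0.1. fail to reject H0.

U_X = 21, p = 0.746347, fail to reject H0 at alpha = 0.1.


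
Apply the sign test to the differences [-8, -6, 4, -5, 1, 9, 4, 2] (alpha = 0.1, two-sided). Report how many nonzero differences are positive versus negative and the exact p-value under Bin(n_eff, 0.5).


Step 1: Discard zero differences. Original n = 8; n_eff = number of nonzero differences = 8.
Nonzero differences (with sign): -8, -6, +4, -5, +1, +9, +4, +2
Step 2: Count signs: positive = 5, negative = 3.
Step 3: Under H0: P(positive) = 0.5, so the number of positives S ~ Bin(8, 0.5).
Step 4: Two-sided exact p-value = sum of Bin(8,0.5) probabilities at or below the observed probability = 0.726562.
Step 5: alpha = 0.1. fail to reject H0.

n_eff = 8, pos = 5, neg = 3, p = 0.726562, fail to reject H0.


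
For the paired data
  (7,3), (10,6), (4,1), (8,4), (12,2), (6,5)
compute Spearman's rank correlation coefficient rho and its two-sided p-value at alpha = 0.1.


Step 1: Rank x and y separately (midranks; no ties here).
rank(x): 7->3, 10->5, 4->1, 8->4, 12->6, 6->2
rank(y): 3->3, 6->6, 1->1, 4->4, 2->2, 5->5
Step 2: d_i = R_x(i) - R_y(i); compute d_i^2.
  (3-3)^2=0, (5-6)^2=1, (1-1)^2=0, (4-4)^2=0, (6-2)^2=16, (2-5)^2=9
sum(d^2) = 26.
Step 3: rho = 1 - 6*26 / (6*(6^2 - 1)) = 1 - 156/210 = 0.257143.
Step 4: Under H0, t = rho * sqrt((n-2)/(1-rho^2)) = 0.5322 ~ t(4).
Step 5: Two-sided p-value from the t-distribution with 4 df = 0.622787.
Step 6: alpha = 0.1. fail to reject H0.

rho = 0.2571, p = 0.622787, fail to reject H0 at alpha = 0.1.


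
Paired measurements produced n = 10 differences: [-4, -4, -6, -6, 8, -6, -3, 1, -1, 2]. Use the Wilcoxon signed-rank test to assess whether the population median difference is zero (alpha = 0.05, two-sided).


Step 1: Drop any zero differences (none here) and take |d_i|.
|d| = [4, 4, 6, 6, 8, 6, 3, 1, 1, 2]
Step 2: Midrank |d_i| (ties get averaged ranks).
ranks: |4|->5.5, |4|->5.5, |6|->8, |6|->8, |8|->10, |6|->8, |3|->4, |1|->1.5, |1|->1.5, |2|->3
Step 3: Attach original signs; sum ranks with positive sign and with negative sign.
W+ = 10 + 1.5 + 3 = 14.5
W- = 5.5 + 5.5 + 8 + 8 + 8 + 4 + 1.5 = 40.5
(Check: W+ + W- = 55 should equal n(n+1)/2 = 55.)
Step 4: Test statistic W = min(W+, W-) = 14.5.
Step 5: Ties in |d|, so use the tie-corrected normal approximation.
        E[W] = n(n+1)/4 = 10*11/4 = 27.5.
        Tie groups: |d|=1 (t=2), |d|=4 (t=2), |d|=6 (t=3); sum(t^3 - t) = 36.
        Var[W] = n(n+1)(2n+1)/24 - sum(t^3-t)/48 = 2310/24 - 36/48 = 95.5.
        z = (W - E[W]) / sqrt(Var[W]) = (14.5 - 27.5) / 9.7724 = -1.3303.
        Two-sided p = 2*Phi(z) = 0.183427.
Step 6: alpha = 0.05. fail to reject H0.

W+ = 14.5, W- = 40.5, W = min = 14.5, p = 0.183427, fail to reject H0.


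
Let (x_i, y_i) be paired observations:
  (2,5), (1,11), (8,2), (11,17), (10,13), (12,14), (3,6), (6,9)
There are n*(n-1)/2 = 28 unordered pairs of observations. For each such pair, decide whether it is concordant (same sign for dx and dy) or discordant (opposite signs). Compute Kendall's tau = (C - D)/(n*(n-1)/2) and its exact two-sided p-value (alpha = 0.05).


Step 1: Enumerate the 28 unordered pairs (i,j) with i<j and classify each by sign(x_j-x_i) * sign(y_j-y_i).
  (1,2):dx=-1,dy=+6->D; (1,3):dx=+6,dy=-3->D; (1,4):dx=+9,dy=+12->C; (1,5):dx=+8,dy=+8->C
  (1,6):dx=+10,dy=+9->C; (1,7):dx=+1,dy=+1->C; (1,8):dx=+4,dy=+4->C; (2,3):dx=+7,dy=-9->D
  (2,4):dx=+10,dy=+6->C; (2,5):dx=+9,dy=+2->C; (2,6):dx=+11,dy=+3->C; (2,7):dx=+2,dy=-5->D
  (2,8):dx=+5,dy=-2->D; (3,4):dx=+3,dy=+15->C; (3,5):dx=+2,dy=+11->C; (3,6):dx=+4,dy=+12->C
  (3,7):dx=-5,dy=+4->D; (3,8):dx=-2,dy=+7->D; (4,5):dx=-1,dy=-4->C; (4,6):dx=+1,dy=-3->D
  (4,7):dx=-8,dy=-11->C; (4,8):dx=-5,dy=-8->C; (5,6):dx=+2,dy=+1->C; (5,7):dx=-7,dy=-7->C
  (5,8):dx=-4,dy=-4->C; (6,7):dx=-9,dy=-8->C; (6,8):dx=-6,dy=-5->C; (7,8):dx=+3,dy=+3->C
Step 2: C = 20, D = 8, total pairs = 28.
Step 3: tau = (C - D)/(n(n-1)/2) = (20 - 8)/28 = 0.428571.
Step 4: Exact two-sided p-value (enumerate n! = 40320 permutations of y under H0): p = 0.178869.
Step 5: alpha = 0.05. fail to reject H0.

tau_b = 0.4286 (C=20, D=8), p = 0.178869, fail to reject H0.


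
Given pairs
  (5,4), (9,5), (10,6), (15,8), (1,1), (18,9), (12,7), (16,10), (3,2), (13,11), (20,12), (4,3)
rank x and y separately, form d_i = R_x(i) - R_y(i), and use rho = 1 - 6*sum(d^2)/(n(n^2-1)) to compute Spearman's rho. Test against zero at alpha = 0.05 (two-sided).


Step 1: Rank x and y separately (midranks; no ties here).
rank(x): 5->4, 9->5, 10->6, 15->9, 1->1, 18->11, 12->7, 16->10, 3->2, 13->8, 20->12, 4->3
rank(y): 4->4, 5->5, 6->6, 8->8, 1->1, 9->9, 7->7, 10->10, 2->2, 11->11, 12->12, 3->3
Step 2: d_i = R_x(i) - R_y(i); compute d_i^2.
  (4-4)^2=0, (5-5)^2=0, (6-6)^2=0, (9-8)^2=1, (1-1)^2=0, (11-9)^2=4, (7-7)^2=0, (10-10)^2=0, (2-2)^2=0, (8-11)^2=9, (12-12)^2=0, (3-3)^2=0
sum(d^2) = 14.
Step 3: rho = 1 - 6*14 / (12*(12^2 - 1)) = 1 - 84/1716 = 0.951049.
Step 4: Under H0, t = rho * sqrt((n-2)/(1-rho^2)) = 9.7317 ~ t(10).
Step 5: Two-sided p-value from the t-distribution with 10 df = 0.000002.
Step 6: alpha = 0.05. reject H0.

rho = 0.9510, p = 0.000002, reject H0 at alpha = 0.05.


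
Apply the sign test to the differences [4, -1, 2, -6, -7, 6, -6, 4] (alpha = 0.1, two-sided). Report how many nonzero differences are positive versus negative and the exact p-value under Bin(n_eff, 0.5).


Step 1: Discard zero differences. Original n = 8; n_eff = number of nonzero differences = 8.
Nonzero differences (with sign): +4, -1, +2, -6, -7, +6, -6, +4
Step 2: Count signs: positive = 4, negative = 4.
Step 3: Under H0: P(positive) = 0.5, so the number of positives S ~ Bin(8, 0.5).
Step 4: Two-sided exact p-value = sum of Bin(8,0.5) probabilities at or below the observed probability = 1.000000.
Step 5: alpha = 0.1. fail to reject H0.

n_eff = 8, pos = 4, neg = 4, p = 1.000000, fail to reject H0.


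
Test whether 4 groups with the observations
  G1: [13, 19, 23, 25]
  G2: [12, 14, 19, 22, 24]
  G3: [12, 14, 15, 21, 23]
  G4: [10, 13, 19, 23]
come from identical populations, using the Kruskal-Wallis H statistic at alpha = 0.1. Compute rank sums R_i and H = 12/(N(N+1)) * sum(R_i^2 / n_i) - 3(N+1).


Step 1: Combine all N = 18 observations and assign midranks.
sorted (value, group, rank): (10,G4,1), (12,G2,2.5), (12,G3,2.5), (13,G1,4.5), (13,G4,4.5), (14,G2,6.5), (14,G3,6.5), (15,G3,8), (19,G1,10), (19,G2,10), (19,G4,10), (21,G3,12), (22,G2,13), (23,G1,15), (23,G3,15), (23,G4,15), (24,G2,17), (25,G1,18)
Step 2: Sum ranks within each group.
R_1 = 47.5 (n_1 = 4)
R_2 = 49 (n_2 = 5)
R_3 = 44 (n_3 = 5)
R_4 = 30.5 (n_4 = 4)
Step 3: H = 12/(N(N+1)) * sum(R_i^2/n_i) - 3(N+1)
     = 12/(18*19) * (47.5^2/4 + 49^2/5 + 44^2/5 + 30.5^2/4) - 3*19
     = 0.035088 * 1664.03 - 57
     = 1.386842.
Step 4: Ties present; correction factor C = 1 - 66/(18^3 - 18) = 0.988648. Corrected H = 1.386842 / 0.988648 = 1.402766.
Step 5: Under H0, H ~ chi^2(3); p-value = 0.704886.
Step 6: alpha = 0.1. fail to reject H0.

H = 1.4028, df = 3, p = 0.704886, fail to reject H0.


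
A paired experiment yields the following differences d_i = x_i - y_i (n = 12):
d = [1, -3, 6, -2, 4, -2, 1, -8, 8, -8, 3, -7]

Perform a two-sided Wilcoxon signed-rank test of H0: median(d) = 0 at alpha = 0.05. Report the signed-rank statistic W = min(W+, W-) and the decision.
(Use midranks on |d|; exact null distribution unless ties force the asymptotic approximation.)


Step 1: Drop any zero differences (none here) and take |d_i|.
|d| = [1, 3, 6, 2, 4, 2, 1, 8, 8, 8, 3, 7]
Step 2: Midrank |d_i| (ties get averaged ranks).
ranks: |1|->1.5, |3|->5.5, |6|->8, |2|->3.5, |4|->7, |2|->3.5, |1|->1.5, |8|->11, |8|->11, |8|->11, |3|->5.5, |7|->9
Step 3: Attach original signs; sum ranks with positive sign and with negative sign.
W+ = 1.5 + 8 + 7 + 1.5 + 11 + 5.5 = 34.5
W- = 5.5 + 3.5 + 3.5 + 11 + 11 + 9 = 43.5
(Check: W+ + W- = 78 should equal n(n+1)/2 = 78.)
Step 4: Test statistic W = min(W+, W-) = 34.5.
Step 5: Ties in |d|, so use the tie-corrected normal approximation.
        E[W] = n(n+1)/4 = 12*13/4 = 39.
        Tie groups: |d|=1 (t=2), |d|=2 (t=2), |d|=3 (t=2), |d|=8 (t=3); sum(t^3 - t) = 42.
        Var[W] = n(n+1)(2n+1)/24 - sum(t^3-t)/48 = 3900/24 - 42/48 = 161.625.
        z = (W - E[W]) / sqrt(Var[W]) = (34.5 - 39) / 12.7132 = -0.3540.
        Two-sided p = 2*Phi(z) = 0.723366.
Step 6: alpha = 0.05. fail to reject H0.

W+ = 34.5, W- = 43.5, W = min = 34.5, p = 0.723366, fail to reject H0.


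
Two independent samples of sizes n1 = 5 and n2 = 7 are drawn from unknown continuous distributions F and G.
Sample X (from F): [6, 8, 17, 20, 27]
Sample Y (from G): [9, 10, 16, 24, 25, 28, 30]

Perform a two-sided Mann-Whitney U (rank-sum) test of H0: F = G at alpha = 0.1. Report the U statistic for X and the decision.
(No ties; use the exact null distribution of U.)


Step 1: Combine and sort all 12 observations; assign midranks.
sorted (value, group): (6,X), (8,X), (9,Y), (10,Y), (16,Y), (17,X), (20,X), (24,Y), (25,Y), (27,X), (28,Y), (30,Y)
ranks: 6->1, 8->2, 9->3, 10->4, 16->5, 17->6, 20->7, 24->8, 25->9, 27->10, 28->11, 30->12
Step 2: Rank sum for X: R1 = 1 + 2 + 6 + 7 + 10 = 26.
Step 3: U_X = R1 - n1(n1+1)/2 = 26 - 5*6/2 = 26 - 15 = 11.
       U_Y = n1*n2 - U_X = 35 - 11 = 24.
Step 4: No ties, so the exact null distribution of U (based on enumerating the C(12,5) = 792 equally likely rank assignments) gives the two-sided p-value.
Step 5: p-value = 0.343434; compare to alpha = 0.1. fail to reject H0.

U_X = 11, p = 0.343434, fail to reject H0 at alpha = 0.1.


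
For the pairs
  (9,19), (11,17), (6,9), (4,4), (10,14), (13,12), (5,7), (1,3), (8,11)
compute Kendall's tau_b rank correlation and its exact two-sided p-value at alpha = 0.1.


Step 1: Enumerate the 36 unordered pairs (i,j) with i<j and classify each by sign(x_j-x_i) * sign(y_j-y_i).
  (1,2):dx=+2,dy=-2->D; (1,3):dx=-3,dy=-10->C; (1,4):dx=-5,dy=-15->C; (1,5):dx=+1,dy=-5->D
  (1,6):dx=+4,dy=-7->D; (1,7):dx=-4,dy=-12->C; (1,8):dx=-8,dy=-16->C; (1,9):dx=-1,dy=-8->C
  (2,3):dx=-5,dy=-8->C; (2,4):dx=-7,dy=-13->C; (2,5):dx=-1,dy=-3->C; (2,6):dx=+2,dy=-5->D
  (2,7):dx=-6,dy=-10->C; (2,8):dx=-10,dy=-14->C; (2,9):dx=-3,dy=-6->C; (3,4):dx=-2,dy=-5->C
  (3,5):dx=+4,dy=+5->C; (3,6):dx=+7,dy=+3->C; (3,7):dx=-1,dy=-2->C; (3,8):dx=-5,dy=-6->C
  (3,9):dx=+2,dy=+2->C; (4,5):dx=+6,dy=+10->C; (4,6):dx=+9,dy=+8->C; (4,7):dx=+1,dy=+3->C
  (4,8):dx=-3,dy=-1->C; (4,9):dx=+4,dy=+7->C; (5,6):dx=+3,dy=-2->D; (5,7):dx=-5,dy=-7->C
  (5,8):dx=-9,dy=-11->C; (5,9):dx=-2,dy=-3->C; (6,7):dx=-8,dy=-5->C; (6,8):dx=-12,dy=-9->C
  (6,9):dx=-5,dy=-1->C; (7,8):dx=-4,dy=-4->C; (7,9):dx=+3,dy=+4->C; (8,9):dx=+7,dy=+8->C
Step 2: C = 31, D = 5, total pairs = 36.
Step 3: tau = (C - D)/(n(n-1)/2) = (31 - 5)/36 = 0.722222.
Step 4: Exact two-sided p-value (enumerate n! = 362880 permutations of y under H0): p = 0.005886.
Step 5: alpha = 0.1. reject H0.

tau_b = 0.7222 (C=31, D=5), p = 0.005886, reject H0.


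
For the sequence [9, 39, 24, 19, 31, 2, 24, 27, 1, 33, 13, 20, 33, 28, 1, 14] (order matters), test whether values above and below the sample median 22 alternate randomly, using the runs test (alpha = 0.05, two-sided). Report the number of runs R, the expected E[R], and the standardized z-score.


Step 1: Compute median = 22; label A = above, B = below.
Labels in order: BAABABAABABBAABB  (n_A = 8, n_B = 8)
Step 2: Count runs R = 11.
Step 3: Under H0 (random ordering), E[R] = 2*n_A*n_B/(n_A+n_B) + 1 = 2*8*8/16 + 1 = 9.0000.
        Var[R] = 2*n_A*n_B*(2*n_A*n_B - n_A - n_B) / ((n_A+n_B)^2 * (n_A+n_B-1)) = 14336/3840 = 3.7333.
        SD[R] = 1.9322.
Step 4: Continuity-corrected z = (R - 0.5 - E[R]) / SD[R] = (11 - 0.5 - 9.0000) / 1.9322 = 0.7763.
Step 5: Two-sided p-value via normal approximation = 2*(1 - Phi(|z|)) = 0.437558.
Step 6: alpha = 0.05. fail to reject H0.

R = 11, z = 0.7763, p = 0.437558, fail to reject H0.


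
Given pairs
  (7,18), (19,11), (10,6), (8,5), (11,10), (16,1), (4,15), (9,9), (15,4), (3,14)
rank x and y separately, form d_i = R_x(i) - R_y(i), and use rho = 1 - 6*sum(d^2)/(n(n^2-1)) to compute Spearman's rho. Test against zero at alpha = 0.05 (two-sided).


Step 1: Rank x and y separately (midranks; no ties here).
rank(x): 7->3, 19->10, 10->6, 8->4, 11->7, 16->9, 4->2, 9->5, 15->8, 3->1
rank(y): 18->10, 11->7, 6->4, 5->3, 10->6, 1->1, 15->9, 9->5, 4->2, 14->8
Step 2: d_i = R_x(i) - R_y(i); compute d_i^2.
  (3-10)^2=49, (10-7)^2=9, (6-4)^2=4, (4-3)^2=1, (7-6)^2=1, (9-1)^2=64, (2-9)^2=49, (5-5)^2=0, (8-2)^2=36, (1-8)^2=49
sum(d^2) = 262.
Step 3: rho = 1 - 6*262 / (10*(10^2 - 1)) = 1 - 1572/990 = -0.587879.
Step 4: Under H0, t = rho * sqrt((n-2)/(1-rho^2)) = -2.0555 ~ t(8).
Step 5: Two-sided p-value from the t-distribution with 8 df = 0.073878.
Step 6: alpha = 0.05. fail to reject H0.

rho = -0.5879, p = 0.073878, fail to reject H0 at alpha = 0.05.


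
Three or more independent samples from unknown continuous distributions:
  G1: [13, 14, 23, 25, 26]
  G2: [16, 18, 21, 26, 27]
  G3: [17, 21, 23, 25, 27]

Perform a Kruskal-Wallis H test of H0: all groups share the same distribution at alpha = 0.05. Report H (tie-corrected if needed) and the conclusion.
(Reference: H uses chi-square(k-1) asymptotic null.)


Step 1: Combine all N = 15 observations and assign midranks.
sorted (value, group, rank): (13,G1,1), (14,G1,2), (16,G2,3), (17,G3,4), (18,G2,5), (21,G2,6.5), (21,G3,6.5), (23,G1,8.5), (23,G3,8.5), (25,G1,10.5), (25,G3,10.5), (26,G1,12.5), (26,G2,12.5), (27,G2,14.5), (27,G3,14.5)
Step 2: Sum ranks within each group.
R_1 = 34.5 (n_1 = 5)
R_2 = 41.5 (n_2 = 5)
R_3 = 44 (n_3 = 5)
Step 3: H = 12/(N(N+1)) * sum(R_i^2/n_i) - 3(N+1)
     = 12/(15*16) * (34.5^2/5 + 41.5^2/5 + 44^2/5) - 3*16
     = 0.050000 * 969.7 - 48
     = 0.485000.
Step 4: Ties present; correction factor C = 1 - 30/(15^3 - 15) = 0.991071. Corrected H = 0.485000 / 0.991071 = 0.489369.
Step 5: Under H0, H ~ chi^2(2); p-value = 0.782951.
Step 6: alpha = 0.05. fail to reject H0.

H = 0.4894, df = 2, p = 0.782951, fail to reject H0.


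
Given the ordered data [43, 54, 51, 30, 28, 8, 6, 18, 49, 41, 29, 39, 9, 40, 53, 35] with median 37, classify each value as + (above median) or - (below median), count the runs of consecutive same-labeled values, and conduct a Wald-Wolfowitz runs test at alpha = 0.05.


Step 1: Compute median = 37; label A = above, B = below.
Labels in order: AAABBBBBAABABAAB  (n_A = 8, n_B = 8)
Step 2: Count runs R = 8.
Step 3: Under H0 (random ordering), E[R] = 2*n_A*n_B/(n_A+n_B) + 1 = 2*8*8/16 + 1 = 9.0000.
        Var[R] = 2*n_A*n_B*(2*n_A*n_B - n_A - n_B) / ((n_A+n_B)^2 * (n_A+n_B-1)) = 14336/3840 = 3.7333.
        SD[R] = 1.9322.
Step 4: Continuity-corrected z = (R + 0.5 - E[R]) / SD[R] = (8 + 0.5 - 9.0000) / 1.9322 = -0.2588.
Step 5: Two-sided p-value via normal approximation = 2*(1 - Phi(|z|)) = 0.795809.
Step 6: alpha = 0.05. fail to reject H0.

R = 8, z = -0.2588, p = 0.795809, fail to reject H0.


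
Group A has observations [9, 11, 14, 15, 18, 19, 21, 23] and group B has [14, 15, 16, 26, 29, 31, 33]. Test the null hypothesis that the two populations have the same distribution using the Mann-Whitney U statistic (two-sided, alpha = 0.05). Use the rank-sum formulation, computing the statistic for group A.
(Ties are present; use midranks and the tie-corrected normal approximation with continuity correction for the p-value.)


Step 1: Combine and sort all 15 observations; assign midranks.
sorted (value, group): (9,X), (11,X), (14,X), (14,Y), (15,X), (15,Y), (16,Y), (18,X), (19,X), (21,X), (23,X), (26,Y), (29,Y), (31,Y), (33,Y)
ranks: 9->1, 11->2, 14->3.5, 14->3.5, 15->5.5, 15->5.5, 16->7, 18->8, 19->9, 21->10, 23->11, 26->12, 29->13, 31->14, 33->15
Step 2: Rank sum for X: R1 = 1 + 2 + 3.5 + 5.5 + 8 + 9 + 10 + 11 = 50.
Step 3: U_X = R1 - n1(n1+1)/2 = 50 - 8*9/2 = 50 - 36 = 14.
       U_Y = n1*n2 - U_X = 56 - 14 = 42.
Step 4: Ties are present, so use the tie-corrected normal approximation (with continuity correction) for the p-value.
Step 5: p-value = 0.117555; compare to alpha = 0.05. fail to reject H0.

U_X = 14, p = 0.117555, fail to reject H0 at alpha = 0.05.


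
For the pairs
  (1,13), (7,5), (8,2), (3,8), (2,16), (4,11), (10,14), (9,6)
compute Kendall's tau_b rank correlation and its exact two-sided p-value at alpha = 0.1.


Step 1: Enumerate the 28 unordered pairs (i,j) with i<j and classify each by sign(x_j-x_i) * sign(y_j-y_i).
  (1,2):dx=+6,dy=-8->D; (1,3):dx=+7,dy=-11->D; (1,4):dx=+2,dy=-5->D; (1,5):dx=+1,dy=+3->C
  (1,6):dx=+3,dy=-2->D; (1,7):dx=+9,dy=+1->C; (1,8):dx=+8,dy=-7->D; (2,3):dx=+1,dy=-3->D
  (2,4):dx=-4,dy=+3->D; (2,5):dx=-5,dy=+11->D; (2,6):dx=-3,dy=+6->D; (2,7):dx=+3,dy=+9->C
  (2,8):dx=+2,dy=+1->C; (3,4):dx=-5,dy=+6->D; (3,5):dx=-6,dy=+14->D; (3,6):dx=-4,dy=+9->D
  (3,7):dx=+2,dy=+12->C; (3,8):dx=+1,dy=+4->C; (4,5):dx=-1,dy=+8->D; (4,6):dx=+1,dy=+3->C
  (4,7):dx=+7,dy=+6->C; (4,8):dx=+6,dy=-2->D; (5,6):dx=+2,dy=-5->D; (5,7):dx=+8,dy=-2->D
  (5,8):dx=+7,dy=-10->D; (6,7):dx=+6,dy=+3->C; (6,8):dx=+5,dy=-5->D; (7,8):dx=-1,dy=-8->C
Step 2: C = 10, D = 18, total pairs = 28.
Step 3: tau = (C - D)/(n(n-1)/2) = (10 - 18)/28 = -0.285714.
Step 4: Exact two-sided p-value (enumerate n! = 40320 permutations of y under H0): p = 0.398760.
Step 5: alpha = 0.1. fail to reject H0.

tau_b = -0.2857 (C=10, D=18), p = 0.398760, fail to reject H0.


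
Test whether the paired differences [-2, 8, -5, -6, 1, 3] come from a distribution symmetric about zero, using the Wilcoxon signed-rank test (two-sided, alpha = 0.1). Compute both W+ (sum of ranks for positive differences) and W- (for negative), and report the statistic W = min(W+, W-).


Step 1: Drop any zero differences (none here) and take |d_i|.
|d| = [2, 8, 5, 6, 1, 3]
Step 2: Midrank |d_i| (ties get averaged ranks).
ranks: |2|->2, |8|->6, |5|->4, |6|->5, |1|->1, |3|->3
Step 3: Attach original signs; sum ranks with positive sign and with negative sign.
W+ = 6 + 1 + 3 = 10
W- = 2 + 4 + 5 = 11
(Check: W+ + W- = 21 should equal n(n+1)/2 = 21.)
Step 4: Test statistic W = min(W+, W-) = 10.
Step 5: No ties, so the exact null distribution over the 2^6 = 64 sign assignments gives the two-sided p-value = 1.000000.
Step 6: alpha = 0.1. fail to reject H0.

W+ = 10, W- = 11, W = min = 10, p = 1.000000, fail to reject H0.


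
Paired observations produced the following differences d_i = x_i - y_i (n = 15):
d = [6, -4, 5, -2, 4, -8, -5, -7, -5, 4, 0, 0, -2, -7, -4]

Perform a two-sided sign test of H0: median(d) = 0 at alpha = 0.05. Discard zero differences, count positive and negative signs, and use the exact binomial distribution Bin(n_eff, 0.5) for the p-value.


Step 1: Discard zero differences. Original n = 15; n_eff = number of nonzero differences = 13.
Nonzero differences (with sign): +6, -4, +5, -2, +4, -8, -5, -7, -5, +4, -2, -7, -4
Step 2: Count signs: positive = 4, negative = 9.
Step 3: Under H0: P(positive) = 0.5, so the number of positives S ~ Bin(13, 0.5).
Step 4: Two-sided exact p-value = sum of Bin(13,0.5) probabilities at or below the observed probability = 0.266846.
Step 5: alpha = 0.05. fail to reject H0.

n_eff = 13, pos = 4, neg = 9, p = 0.266846, fail to reject H0.


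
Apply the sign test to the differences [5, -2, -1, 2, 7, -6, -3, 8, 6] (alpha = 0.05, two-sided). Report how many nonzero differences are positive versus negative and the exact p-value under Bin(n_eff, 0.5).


Step 1: Discard zero differences. Original n = 9; n_eff = number of nonzero differences = 9.
Nonzero differences (with sign): +5, -2, -1, +2, +7, -6, -3, +8, +6
Step 2: Count signs: positive = 5, negative = 4.
Step 3: Under H0: P(positive) = 0.5, so the number of positives S ~ Bin(9, 0.5).
Step 4: Two-sided exact p-value = sum of Bin(9,0.5) probabilities at or below the observed probability = 1.000000.
Step 5: alpha = 0.05. fail to reject H0.

n_eff = 9, pos = 5, neg = 4, p = 1.000000, fail to reject H0.


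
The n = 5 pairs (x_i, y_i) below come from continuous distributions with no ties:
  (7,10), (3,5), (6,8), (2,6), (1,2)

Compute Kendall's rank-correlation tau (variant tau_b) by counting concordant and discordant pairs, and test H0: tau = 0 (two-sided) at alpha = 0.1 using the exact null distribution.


Step 1: Enumerate the 10 unordered pairs (i,j) with i<j and classify each by sign(x_j-x_i) * sign(y_j-y_i).
  (1,2):dx=-4,dy=-5->C; (1,3):dx=-1,dy=-2->C; (1,4):dx=-5,dy=-4->C; (1,5):dx=-6,dy=-8->C
  (2,3):dx=+3,dy=+3->C; (2,4):dx=-1,dy=+1->D; (2,5):dx=-2,dy=-3->C; (3,4):dx=-4,dy=-2->C
  (3,5):dx=-5,dy=-6->C; (4,5):dx=-1,dy=-4->C
Step 2: C = 9, D = 1, total pairs = 10.
Step 3: tau = (C - D)/(n(n-1)/2) = (9 - 1)/10 = 0.800000.
Step 4: Exact two-sided p-value (enumerate n! = 120 permutations of y under H0): p = 0.083333.
Step 5: alpha = 0.1. reject H0.

tau_b = 0.8000 (C=9, D=1), p = 0.083333, reject H0.


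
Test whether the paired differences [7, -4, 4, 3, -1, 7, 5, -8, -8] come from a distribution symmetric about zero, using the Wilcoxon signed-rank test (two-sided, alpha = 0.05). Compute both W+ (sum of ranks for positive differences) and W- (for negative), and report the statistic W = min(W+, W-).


Step 1: Drop any zero differences (none here) and take |d_i|.
|d| = [7, 4, 4, 3, 1, 7, 5, 8, 8]
Step 2: Midrank |d_i| (ties get averaged ranks).
ranks: |7|->6.5, |4|->3.5, |4|->3.5, |3|->2, |1|->1, |7|->6.5, |5|->5, |8|->8.5, |8|->8.5
Step 3: Attach original signs; sum ranks with positive sign and with negative sign.
W+ = 6.5 + 3.5 + 2 + 6.5 + 5 = 23.5
W- = 3.5 + 1 + 8.5 + 8.5 = 21.5
(Check: W+ + W- = 45 should equal n(n+1)/2 = 45.)
Step 4: Test statistic W = min(W+, W-) = 21.5.
Step 5: Ties in |d|, so use the tie-corrected normal approximation.
        E[W] = n(n+1)/4 = 9*10/4 = 22.5.
        Tie groups: |d|=4 (t=2), |d|=7 (t=2), |d|=8 (t=2); sum(t^3 - t) = 18.
        Var[W] = n(n+1)(2n+1)/24 - sum(t^3-t)/48 = 1710/24 - 18/48 = 70.875.
        z = (W - E[W]) / sqrt(Var[W]) = (21.5 - 22.5) / 8.4187 = -0.1188.
        Two-sided p = 2*Phi(z) = 0.905447.
Step 6: alpha = 0.05. fail to reject H0.

W+ = 23.5, W- = 21.5, W = min = 21.5, p = 0.905447, fail to reject H0.


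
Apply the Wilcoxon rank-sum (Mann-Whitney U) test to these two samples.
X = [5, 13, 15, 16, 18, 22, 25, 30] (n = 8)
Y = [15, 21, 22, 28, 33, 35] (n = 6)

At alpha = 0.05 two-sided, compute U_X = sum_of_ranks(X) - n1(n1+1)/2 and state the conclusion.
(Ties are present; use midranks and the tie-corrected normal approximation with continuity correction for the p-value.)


Step 1: Combine and sort all 14 observations; assign midranks.
sorted (value, group): (5,X), (13,X), (15,X), (15,Y), (16,X), (18,X), (21,Y), (22,X), (22,Y), (25,X), (28,Y), (30,X), (33,Y), (35,Y)
ranks: 5->1, 13->2, 15->3.5, 15->3.5, 16->5, 18->6, 21->7, 22->8.5, 22->8.5, 25->10, 28->11, 30->12, 33->13, 35->14
Step 2: Rank sum for X: R1 = 1 + 2 + 3.5 + 5 + 6 + 8.5 + 10 + 12 = 48.
Step 3: U_X = R1 - n1(n1+1)/2 = 48 - 8*9/2 = 48 - 36 = 12.
       U_Y = n1*n2 - U_X = 48 - 12 = 36.
Step 4: Ties are present, so use the tie-corrected normal approximation (with continuity correction) for the p-value.
Step 5: p-value = 0.136773; compare to alpha = 0.05. fail to reject H0.

U_X = 12, p = 0.136773, fail to reject H0 at alpha = 0.05.


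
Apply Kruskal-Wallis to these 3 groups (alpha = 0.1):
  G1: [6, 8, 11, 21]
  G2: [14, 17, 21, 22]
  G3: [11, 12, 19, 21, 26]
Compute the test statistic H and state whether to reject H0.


Step 1: Combine all N = 13 observations and assign midranks.
sorted (value, group, rank): (6,G1,1), (8,G1,2), (11,G1,3.5), (11,G3,3.5), (12,G3,5), (14,G2,6), (17,G2,7), (19,G3,8), (21,G1,10), (21,G2,10), (21,G3,10), (22,G2,12), (26,G3,13)
Step 2: Sum ranks within each group.
R_1 = 16.5 (n_1 = 4)
R_2 = 35 (n_2 = 4)
R_3 = 39.5 (n_3 = 5)
Step 3: H = 12/(N(N+1)) * sum(R_i^2/n_i) - 3(N+1)
     = 12/(13*14) * (16.5^2/4 + 35^2/4 + 39.5^2/5) - 3*14
     = 0.065934 * 686.362 - 42
     = 3.254670.
Step 4: Ties present; correction factor C = 1 - 30/(13^3 - 13) = 0.986264. Corrected H = 3.254670 / 0.986264 = 3.300000.
Step 5: Under H0, H ~ chi^2(2); p-value = 0.192050.
Step 6: alpha = 0.1. fail to reject H0.

H = 3.3000, df = 2, p = 0.192050, fail to reject H0.


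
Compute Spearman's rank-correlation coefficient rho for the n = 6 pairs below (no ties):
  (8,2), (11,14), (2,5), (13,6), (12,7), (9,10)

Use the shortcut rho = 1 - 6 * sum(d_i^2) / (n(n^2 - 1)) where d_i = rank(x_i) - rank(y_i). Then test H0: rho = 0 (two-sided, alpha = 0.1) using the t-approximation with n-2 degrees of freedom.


Step 1: Rank x and y separately (midranks; no ties here).
rank(x): 8->2, 11->4, 2->1, 13->6, 12->5, 9->3
rank(y): 2->1, 14->6, 5->2, 6->3, 7->4, 10->5
Step 2: d_i = R_x(i) - R_y(i); compute d_i^2.
  (2-1)^2=1, (4-6)^2=4, (1-2)^2=1, (6-3)^2=9, (5-4)^2=1, (3-5)^2=4
sum(d^2) = 20.
Step 3: rho = 1 - 6*20 / (6*(6^2 - 1)) = 1 - 120/210 = 0.428571.
Step 4: Under H0, t = rho * sqrt((n-2)/(1-rho^2)) = 0.9487 ~ t(4).
Step 5: Two-sided p-value from the t-distribution with 4 df = 0.396501.
Step 6: alpha = 0.1. fail to reject H0.

rho = 0.4286, p = 0.396501, fail to reject H0 at alpha = 0.1.


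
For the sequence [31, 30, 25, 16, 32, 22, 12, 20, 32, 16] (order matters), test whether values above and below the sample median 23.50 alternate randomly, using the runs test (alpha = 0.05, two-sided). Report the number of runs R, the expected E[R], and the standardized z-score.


Step 1: Compute median = 23.50; label A = above, B = below.
Labels in order: AAABABBBAB  (n_A = 5, n_B = 5)
Step 2: Count runs R = 6.
Step 3: Under H0 (random ordering), E[R] = 2*n_A*n_B/(n_A+n_B) + 1 = 2*5*5/10 + 1 = 6.0000.
        Var[R] = 2*n_A*n_B*(2*n_A*n_B - n_A - n_B) / ((n_A+n_B)^2 * (n_A+n_B-1)) = 2000/900 = 2.2222.
        SD[R] = 1.4907.
Step 4: R = E[R], so z = 0 with no continuity correction.
Step 5: Two-sided p-value via normal approximation = 2*(1 - Phi(|z|)) = 1.000000.
Step 6: alpha = 0.05. fail to reject H0.

R = 6, z = 0.0000, p = 1.000000, fail to reject H0.


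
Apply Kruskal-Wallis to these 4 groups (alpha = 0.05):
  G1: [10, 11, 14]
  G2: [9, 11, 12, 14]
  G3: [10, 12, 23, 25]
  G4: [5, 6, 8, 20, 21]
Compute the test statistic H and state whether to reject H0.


Step 1: Combine all N = 16 observations and assign midranks.
sorted (value, group, rank): (5,G4,1), (6,G4,2), (8,G4,3), (9,G2,4), (10,G1,5.5), (10,G3,5.5), (11,G1,7.5), (11,G2,7.5), (12,G2,9.5), (12,G3,9.5), (14,G1,11.5), (14,G2,11.5), (20,G4,13), (21,G4,14), (23,G3,15), (25,G3,16)
Step 2: Sum ranks within each group.
R_1 = 24.5 (n_1 = 3)
R_2 = 32.5 (n_2 = 4)
R_3 = 46 (n_3 = 4)
R_4 = 33 (n_4 = 5)
Step 3: H = 12/(N(N+1)) * sum(R_i^2/n_i) - 3(N+1)
     = 12/(16*17) * (24.5^2/3 + 32.5^2/4 + 46^2/4 + 33^2/5) - 3*17
     = 0.044118 * 1210.95 - 51
     = 2.424081.
Step 4: Ties present; correction factor C = 1 - 24/(16^3 - 16) = 0.994118. Corrected H = 2.424081 / 0.994118 = 2.438425.
Step 5: Under H0, H ~ chi^2(3); p-value = 0.486522.
Step 6: alpha = 0.05. fail to reject H0.

H = 2.4384, df = 3, p = 0.486522, fail to reject H0.


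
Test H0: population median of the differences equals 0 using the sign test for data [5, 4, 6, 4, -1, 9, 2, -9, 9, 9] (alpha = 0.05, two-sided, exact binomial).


Step 1: Discard zero differences. Original n = 10; n_eff = number of nonzero differences = 10.
Nonzero differences (with sign): +5, +4, +6, +4, -1, +9, +2, -9, +9, +9
Step 2: Count signs: positive = 8, negative = 2.
Step 3: Under H0: P(positive) = 0.5, so the number of positives S ~ Bin(10, 0.5).
Step 4: Two-sided exact p-value = sum of Bin(10,0.5) probabilities at or below the observed probability = 0.109375.
Step 5: alpha = 0.05. fail to reject H0.

n_eff = 10, pos = 8, neg = 2, p = 0.109375, fail to reject H0.


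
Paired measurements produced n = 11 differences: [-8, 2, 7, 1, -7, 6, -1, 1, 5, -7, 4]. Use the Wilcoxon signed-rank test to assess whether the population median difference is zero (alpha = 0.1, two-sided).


Step 1: Drop any zero differences (none here) and take |d_i|.
|d| = [8, 2, 7, 1, 7, 6, 1, 1, 5, 7, 4]
Step 2: Midrank |d_i| (ties get averaged ranks).
ranks: |8|->11, |2|->4, |7|->9, |1|->2, |7|->9, |6|->7, |1|->2, |1|->2, |5|->6, |7|->9, |4|->5
Step 3: Attach original signs; sum ranks with positive sign and with negative sign.
W+ = 4 + 9 + 2 + 7 + 2 + 6 + 5 = 35
W- = 11 + 9 + 2 + 9 = 31
(Check: W+ + W- = 66 should equal n(n+1)/2 = 66.)
Step 4: Test statistic W = min(W+, W-) = 31.
Step 5: Ties in |d|, so use the tie-corrected normal approximation.
        E[W] = n(n+1)/4 = 11*12/4 = 33.
        Tie groups: |d|=1 (t=3), |d|=7 (t=3); sum(t^3 - t) = 48.
        Var[W] = n(n+1)(2n+1)/24 - sum(t^3-t)/48 = 3036/24 - 48/48 = 125.5.
        z = (W - E[W]) / sqrt(Var[W]) = (31 - 33) / 11.2027 = -0.1785.
        Two-sided p = 2*Phi(z) = 0.858308.
Step 6: alpha = 0.1. fail to reject H0.

W+ = 35, W- = 31, W = min = 31, p = 0.858308, fail to reject H0.


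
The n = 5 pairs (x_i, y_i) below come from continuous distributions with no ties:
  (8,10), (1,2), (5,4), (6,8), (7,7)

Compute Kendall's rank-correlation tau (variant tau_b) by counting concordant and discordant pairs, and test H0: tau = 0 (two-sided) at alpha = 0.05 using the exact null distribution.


Step 1: Enumerate the 10 unordered pairs (i,j) with i<j and classify each by sign(x_j-x_i) * sign(y_j-y_i).
  (1,2):dx=-7,dy=-8->C; (1,3):dx=-3,dy=-6->C; (1,4):dx=-2,dy=-2->C; (1,5):dx=-1,dy=-3->C
  (2,3):dx=+4,dy=+2->C; (2,4):dx=+5,dy=+6->C; (2,5):dx=+6,dy=+5->C; (3,4):dx=+1,dy=+4->C
  (3,5):dx=+2,dy=+3->C; (4,5):dx=+1,dy=-1->D
Step 2: C = 9, D = 1, total pairs = 10.
Step 3: tau = (C - D)/(n(n-1)/2) = (9 - 1)/10 = 0.800000.
Step 4: Exact two-sided p-value (enumerate n! = 120 permutations of y under H0): p = 0.083333.
Step 5: alpha = 0.05. fail to reject H0.

tau_b = 0.8000 (C=9, D=1), p = 0.083333, fail to reject H0.


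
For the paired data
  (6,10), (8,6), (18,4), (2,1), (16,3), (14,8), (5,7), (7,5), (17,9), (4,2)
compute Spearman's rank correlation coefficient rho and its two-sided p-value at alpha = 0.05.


Step 1: Rank x and y separately (midranks; no ties here).
rank(x): 6->4, 8->6, 18->10, 2->1, 16->8, 14->7, 5->3, 7->5, 17->9, 4->2
rank(y): 10->10, 6->6, 4->4, 1->1, 3->3, 8->8, 7->7, 5->5, 9->9, 2->2
Step 2: d_i = R_x(i) - R_y(i); compute d_i^2.
  (4-10)^2=36, (6-6)^2=0, (10-4)^2=36, (1-1)^2=0, (8-3)^2=25, (7-8)^2=1, (3-7)^2=16, (5-5)^2=0, (9-9)^2=0, (2-2)^2=0
sum(d^2) = 114.
Step 3: rho = 1 - 6*114 / (10*(10^2 - 1)) = 1 - 684/990 = 0.309091.
Step 4: Under H0, t = rho * sqrt((n-2)/(1-rho^2)) = 0.9193 ~ t(8).
Step 5: Two-sided p-value from the t-distribution with 8 df = 0.384841.
Step 6: alpha = 0.05. fail to reject H0.

rho = 0.3091, p = 0.384841, fail to reject H0 at alpha = 0.05.


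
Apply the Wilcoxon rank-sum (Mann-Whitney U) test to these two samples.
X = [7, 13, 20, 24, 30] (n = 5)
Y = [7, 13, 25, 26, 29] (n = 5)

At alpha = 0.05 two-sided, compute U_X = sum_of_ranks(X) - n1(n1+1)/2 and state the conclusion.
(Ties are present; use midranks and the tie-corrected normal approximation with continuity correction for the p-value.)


Step 1: Combine and sort all 10 observations; assign midranks.
sorted (value, group): (7,X), (7,Y), (13,X), (13,Y), (20,X), (24,X), (25,Y), (26,Y), (29,Y), (30,X)
ranks: 7->1.5, 7->1.5, 13->3.5, 13->3.5, 20->5, 24->6, 25->7, 26->8, 29->9, 30->10
Step 2: Rank sum for X: R1 = 1.5 + 3.5 + 5 + 6 + 10 = 26.
Step 3: U_X = R1 - n1(n1+1)/2 = 26 - 5*6/2 = 26 - 15 = 11.
       U_Y = n1*n2 - U_X = 25 - 11 = 14.
Step 4: Ties are present, so use the tie-corrected normal approximation (with continuity correction) for the p-value.
Step 5: p-value = 0.833534; compare to alpha = 0.05. fail to reject H0.

U_X = 11, p = 0.833534, fail to reject H0 at alpha = 0.05.


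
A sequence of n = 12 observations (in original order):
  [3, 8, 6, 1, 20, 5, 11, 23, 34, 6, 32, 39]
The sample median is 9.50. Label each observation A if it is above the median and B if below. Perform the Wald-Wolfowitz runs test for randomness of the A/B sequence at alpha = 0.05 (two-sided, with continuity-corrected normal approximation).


Step 1: Compute median = 9.50; label A = above, B = below.
Labels in order: BBBBABAAABAA  (n_A = 6, n_B = 6)
Step 2: Count runs R = 6.
Step 3: Under H0 (random ordering), E[R] = 2*n_A*n_B/(n_A+n_B) + 1 = 2*6*6/12 + 1 = 7.0000.
        Var[R] = 2*n_A*n_B*(2*n_A*n_B - n_A - n_B) / ((n_A+n_B)^2 * (n_A+n_B-1)) = 4320/1584 = 2.7273.
        SD[R] = 1.6514.
Step 4: Continuity-corrected z = (R + 0.5 - E[R]) / SD[R] = (6 + 0.5 - 7.0000) / 1.6514 = -0.3028.
Step 5: Two-sided p-value via normal approximation = 2*(1 - Phi(|z|)) = 0.762069.
Step 6: alpha = 0.05. fail to reject H0.

R = 6, z = -0.3028, p = 0.762069, fail to reject H0.


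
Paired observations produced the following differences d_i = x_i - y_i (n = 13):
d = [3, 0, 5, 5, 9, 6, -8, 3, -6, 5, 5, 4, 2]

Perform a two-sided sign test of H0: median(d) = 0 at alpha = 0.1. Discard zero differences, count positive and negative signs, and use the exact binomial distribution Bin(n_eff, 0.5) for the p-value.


Step 1: Discard zero differences. Original n = 13; n_eff = number of nonzero differences = 12.
Nonzero differences (with sign): +3, +5, +5, +9, +6, -8, +3, -6, +5, +5, +4, +2
Step 2: Count signs: positive = 10, negative = 2.
Step 3: Under H0: P(positive) = 0.5, so the number of positives S ~ Bin(12, 0.5).
Step 4: Two-sided exact p-value = sum of Bin(12,0.5) probabilities at or below the observed probability = 0.038574.
Step 5: alpha = 0.1. reject H0.

n_eff = 12, pos = 10, neg = 2, p = 0.038574, reject H0.
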